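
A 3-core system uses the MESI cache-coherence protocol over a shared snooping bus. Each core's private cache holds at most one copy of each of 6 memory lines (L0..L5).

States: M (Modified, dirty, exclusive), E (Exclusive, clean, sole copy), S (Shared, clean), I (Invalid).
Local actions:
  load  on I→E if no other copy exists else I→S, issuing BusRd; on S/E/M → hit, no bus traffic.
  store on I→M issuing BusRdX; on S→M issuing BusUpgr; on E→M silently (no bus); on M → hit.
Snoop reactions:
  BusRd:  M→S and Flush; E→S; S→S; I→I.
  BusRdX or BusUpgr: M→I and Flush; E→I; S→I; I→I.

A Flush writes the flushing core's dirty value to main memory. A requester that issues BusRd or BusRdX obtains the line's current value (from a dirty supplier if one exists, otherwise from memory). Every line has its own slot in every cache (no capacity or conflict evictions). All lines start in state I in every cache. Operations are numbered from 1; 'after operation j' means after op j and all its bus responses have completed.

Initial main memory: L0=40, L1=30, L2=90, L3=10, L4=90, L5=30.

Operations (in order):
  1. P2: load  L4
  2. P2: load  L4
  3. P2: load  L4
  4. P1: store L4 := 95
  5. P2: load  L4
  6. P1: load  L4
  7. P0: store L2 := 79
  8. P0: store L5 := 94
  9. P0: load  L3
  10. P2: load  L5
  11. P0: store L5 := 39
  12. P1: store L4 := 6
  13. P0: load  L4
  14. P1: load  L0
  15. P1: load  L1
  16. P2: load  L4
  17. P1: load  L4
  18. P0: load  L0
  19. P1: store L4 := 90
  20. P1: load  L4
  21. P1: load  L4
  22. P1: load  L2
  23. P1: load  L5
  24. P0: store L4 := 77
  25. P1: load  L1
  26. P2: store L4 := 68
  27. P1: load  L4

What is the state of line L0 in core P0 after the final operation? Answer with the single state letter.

state = S

  op1 P2: load  L4 → I/I/E on L4; bus BusRd; mem=90
  op2 P2: load  L4 → I/I/E on L4; bus (none); mem=90
  op3 P2: load  L4 → I/I/E on L4; bus (none); mem=90
  op4 P1: store L4 := 95 → I/M/I on L4; bus BusRdX; mem=90
  op5 P2: load  L4 → I/S/S on L4; bus BusRd Flush; mem=95
  op6 P1: load  L4 → I/S/S on L4; bus (none); mem=95
  op7 P0: store L2 := 79 → M/I/I on L2; bus BusRdX; mem=90
  op8 P0: store L5 := 94 → M/I/I on L5; bus BusRdX; mem=30
  op9 P0: load  L3 → E/I/I on L3; bus BusRd; mem=10
  op10 P2: load  L5 → S/I/S on L5; bus BusRd Flush; mem=94
  op11 P0: store L5 := 39 → M/I/I on L5; bus BusUpgr; mem=94
  op12 P1: store L4 := 6 → I/M/I on L4; bus BusUpgr; mem=95
  op13 P0: load  L4 → S/S/I on L4; bus BusRd Flush; mem=6
  op14 P1: load  L0 → I/E/I on L0; bus BusRd; mem=40
  op15 P1: load  L1 → I/E/I on L1; bus BusRd; mem=30
  op16 P2: load  L4 → S/S/S on L4; bus BusRd; mem=6
  op17 P1: load  L4 → S/S/S on L4; bus (none); mem=6
  op18 P0: load  L0 → S/S/I on L0; bus BusRd; mem=40
  op19 P1: store L4 := 90 → I/M/I on L4; bus BusUpgr; mem=6
  op20 P1: load  L4 → I/M/I on L4; bus (none); mem=6
  op21 P1: load  L4 → I/M/I on L4; bus (none); mem=6
  op22 P1: load  L2 → S/S/I on L2; bus BusRd Flush; mem=79
  op23 P1: load  L5 → S/S/I on L5; bus BusRd Flush; mem=39
  op24 P0: store L4 := 77 → M/I/I on L4; bus BusRdX Flush; mem=90
  op25 P1: load  L1 → I/E/I on L1; bus (none); mem=30
  op26 P2: store L4 := 68 → I/I/M on L4; bus BusRdX Flush; mem=77
  op27 P1: load  L4 → I/S/S on L4; bus BusRd Flush; mem=68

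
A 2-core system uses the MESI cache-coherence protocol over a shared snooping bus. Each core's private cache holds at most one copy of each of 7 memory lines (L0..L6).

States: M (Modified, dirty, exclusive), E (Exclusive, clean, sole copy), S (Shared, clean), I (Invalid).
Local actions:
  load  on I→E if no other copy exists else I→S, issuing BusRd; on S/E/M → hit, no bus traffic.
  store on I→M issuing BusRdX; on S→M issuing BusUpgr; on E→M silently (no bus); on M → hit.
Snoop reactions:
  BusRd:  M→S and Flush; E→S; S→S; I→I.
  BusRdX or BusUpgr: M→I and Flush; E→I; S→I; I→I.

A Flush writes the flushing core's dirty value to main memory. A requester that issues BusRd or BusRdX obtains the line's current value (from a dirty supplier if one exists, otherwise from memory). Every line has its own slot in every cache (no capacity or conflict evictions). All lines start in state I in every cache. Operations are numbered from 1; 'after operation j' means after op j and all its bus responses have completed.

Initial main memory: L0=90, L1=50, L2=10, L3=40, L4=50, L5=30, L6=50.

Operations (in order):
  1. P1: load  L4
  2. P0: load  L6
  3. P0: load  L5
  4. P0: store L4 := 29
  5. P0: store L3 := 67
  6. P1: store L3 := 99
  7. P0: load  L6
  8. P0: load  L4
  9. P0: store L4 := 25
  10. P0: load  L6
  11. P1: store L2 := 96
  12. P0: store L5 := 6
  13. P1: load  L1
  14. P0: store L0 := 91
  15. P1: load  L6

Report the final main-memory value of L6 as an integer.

memory[L6] = 50

[1] P1: load  L4 | P0:I, P1:E(50) | bus: BusRd
[2] P0: load  L6 | P0:E(50), P1:I | bus: BusRd
[3] P0: load  L5 | P0:E(30), P1:I | bus: BusRd
[4] P0: store L4 := 29 | P0:M(29), P1:I | bus: BusRdX
[5] P0: store L3 := 67 | P0:M(67), P1:I | bus: BusRdX
[6] P1: store L3 := 99 | P0:I, P1:M(99) | bus: BusRdX,Flush
[7] P0: load  L6 | P0:E(50), P1:I | bus: none
[8] P0: load  L4 | P0:M(29), P1:I | bus: none
[9] P0: store L4 := 25 | P0:M(25), P1:I | bus: none
[10] P0: load  L6 | P0:E(50), P1:I | bus: none
[11] P1: store L2 := 96 | P0:I, P1:M(96) | bus: BusRdX
[12] P0: store L5 := 6 | P0:M(6), P1:I | bus: none
[13] P1: load  L1 | P0:I, P1:E(50) | bus: BusRd
[14] P0: store L0 := 91 | P0:M(91), P1:I | bus: BusRdX
[15] P1: load  L6 | P0:S(50), P1:S(50) | bus: BusRd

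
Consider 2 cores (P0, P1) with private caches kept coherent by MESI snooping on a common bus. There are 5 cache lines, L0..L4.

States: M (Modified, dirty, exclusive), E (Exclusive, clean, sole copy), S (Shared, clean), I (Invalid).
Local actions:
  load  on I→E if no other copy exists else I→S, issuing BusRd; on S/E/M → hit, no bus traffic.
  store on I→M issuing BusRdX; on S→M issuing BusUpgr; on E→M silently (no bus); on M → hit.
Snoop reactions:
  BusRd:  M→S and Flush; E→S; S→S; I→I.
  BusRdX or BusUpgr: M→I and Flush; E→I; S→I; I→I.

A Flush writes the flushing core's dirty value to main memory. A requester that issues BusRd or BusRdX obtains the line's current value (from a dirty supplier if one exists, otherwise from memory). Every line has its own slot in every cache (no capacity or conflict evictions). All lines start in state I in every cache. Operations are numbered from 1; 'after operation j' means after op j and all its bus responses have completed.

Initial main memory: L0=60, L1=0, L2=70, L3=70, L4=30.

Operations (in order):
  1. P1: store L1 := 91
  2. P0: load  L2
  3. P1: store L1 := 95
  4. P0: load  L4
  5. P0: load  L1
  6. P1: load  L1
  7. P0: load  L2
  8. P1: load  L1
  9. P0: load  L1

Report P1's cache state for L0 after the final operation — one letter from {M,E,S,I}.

state = I

1. P1: store L1 := 91  bus=[BusRdX]  L1: P0=I P1=M  mem[L1]=0
2. P0: load  L2  bus=[BusRd]  L2: P0=E P1=I  mem[L2]=70
3. P1: store L1 := 95  bus=[-]  L1: P0=I P1=M  mem[L1]=0
4. P0: load  L4  bus=[BusRd]  L4: P0=E P1=I  mem[L4]=30
5. P0: load  L1  bus=[BusRd,Flush]  L1: P0=S P1=S  mem[L1]=95
6. P1: load  L1  bus=[-]  L1: P0=S P1=S  mem[L1]=95
7. P0: load  L2  bus=[-]  L2: P0=E P1=I  mem[L2]=70
8. P1: load  L1  bus=[-]  L1: P0=S P1=S  mem[L1]=95
9. P0: load  L1  bus=[-]  L1: P0=S P1=S  mem[L1]=95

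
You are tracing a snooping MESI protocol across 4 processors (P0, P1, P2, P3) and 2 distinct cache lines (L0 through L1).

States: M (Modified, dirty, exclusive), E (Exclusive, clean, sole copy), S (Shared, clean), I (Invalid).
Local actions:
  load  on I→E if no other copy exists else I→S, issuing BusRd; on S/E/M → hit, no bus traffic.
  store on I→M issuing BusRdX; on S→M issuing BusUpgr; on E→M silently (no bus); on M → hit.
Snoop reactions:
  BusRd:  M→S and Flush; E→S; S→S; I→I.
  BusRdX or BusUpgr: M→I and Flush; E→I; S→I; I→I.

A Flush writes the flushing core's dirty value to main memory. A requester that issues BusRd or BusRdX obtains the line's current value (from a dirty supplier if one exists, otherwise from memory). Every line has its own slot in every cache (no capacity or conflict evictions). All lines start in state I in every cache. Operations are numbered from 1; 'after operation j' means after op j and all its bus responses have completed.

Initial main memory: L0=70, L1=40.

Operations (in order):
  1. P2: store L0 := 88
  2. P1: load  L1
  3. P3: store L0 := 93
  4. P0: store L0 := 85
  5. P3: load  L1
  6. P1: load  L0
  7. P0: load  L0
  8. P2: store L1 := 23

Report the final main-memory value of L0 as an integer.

1. P2: store L0 := 88  bus=[BusRdX]  L0: P0=I P1=I P2=M P3=I  mem[L0]=70
2. P1: load  L1  bus=[BusRd]  L1: P0=I P1=E P2=I P3=I  mem[L1]=40
3. P3: store L0 := 93  bus=[BusRdX,Flush]  L0: P0=I P1=I P2=I P3=M  mem[L0]=88
4. P0: store L0 := 85  bus=[BusRdX,Flush]  L0: P0=M P1=I P2=I P3=I  mem[L0]=93
5. P3: load  L1  bus=[BusRd]  L1: P0=I P1=S P2=I P3=S  mem[L1]=40
6. P1: load  L0  bus=[BusRd,Flush]  L0: P0=S P1=S P2=I P3=I  mem[L0]=85
7. P0: load  L0  bus=[-]  L0: P0=S P1=S P2=I P3=I  mem[L0]=85
8. P2: store L1 := 23  bus=[BusRdX]  L1: P0=I P1=I P2=M P3=I  mem[L1]=40

memory[L0] = 85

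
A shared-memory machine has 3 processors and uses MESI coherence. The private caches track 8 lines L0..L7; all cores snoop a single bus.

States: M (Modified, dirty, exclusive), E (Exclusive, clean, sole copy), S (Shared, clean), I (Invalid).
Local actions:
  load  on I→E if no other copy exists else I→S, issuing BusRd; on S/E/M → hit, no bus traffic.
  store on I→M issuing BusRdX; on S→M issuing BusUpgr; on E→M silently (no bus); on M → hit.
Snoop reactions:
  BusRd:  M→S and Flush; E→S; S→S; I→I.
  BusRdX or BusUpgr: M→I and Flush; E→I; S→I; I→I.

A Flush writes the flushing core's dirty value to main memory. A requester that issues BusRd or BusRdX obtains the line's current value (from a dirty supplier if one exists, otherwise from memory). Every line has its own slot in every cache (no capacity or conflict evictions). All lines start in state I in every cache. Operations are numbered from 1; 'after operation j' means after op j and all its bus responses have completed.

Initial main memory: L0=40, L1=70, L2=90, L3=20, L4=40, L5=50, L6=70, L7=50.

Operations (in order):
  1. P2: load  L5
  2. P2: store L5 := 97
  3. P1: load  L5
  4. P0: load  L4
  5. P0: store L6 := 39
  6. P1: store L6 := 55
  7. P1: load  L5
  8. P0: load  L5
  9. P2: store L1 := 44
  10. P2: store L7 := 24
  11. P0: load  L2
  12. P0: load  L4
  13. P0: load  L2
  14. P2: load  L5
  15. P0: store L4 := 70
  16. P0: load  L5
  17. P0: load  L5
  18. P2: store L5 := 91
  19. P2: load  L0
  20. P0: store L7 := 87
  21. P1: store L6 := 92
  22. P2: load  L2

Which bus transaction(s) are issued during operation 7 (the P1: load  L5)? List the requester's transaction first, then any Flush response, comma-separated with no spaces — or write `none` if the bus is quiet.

bus = none

  op1 P2: load  L5 → I/I/E on L5; bus BusRd; mem=50
  op2 P2: store L5 := 97 → I/I/M on L5; bus (none); mem=50
  op3 P1: load  L5 → I/S/S on L5; bus BusRd Flush; mem=97
  op4 P0: load  L4 → E/I/I on L4; bus BusRd; mem=40
  op5 P0: store L6 := 39 → M/I/I on L6; bus BusRdX; mem=70
  op6 P1: store L6 := 55 → I/M/I on L6; bus BusRdX Flush; mem=39
  op7 P1: load  L5 → I/S/S on L5; bus (none); mem=97
  op8 P0: load  L5 → S/S/S on L5; bus BusRd; mem=97
  op9 P2: store L1 := 44 → I/I/M on L1; bus BusRdX; mem=70
  op10 P2: store L7 := 24 → I/I/M on L7; bus BusRdX; mem=50
  op11 P0: load  L2 → E/I/I on L2; bus BusRd; mem=90
  op12 P0: load  L4 → E/I/I on L4; bus (none); mem=40
  op13 P0: load  L2 → E/I/I on L2; bus (none); mem=90
  op14 P2: load  L5 → S/S/S on L5; bus (none); mem=97
  op15 P0: store L4 := 70 → M/I/I on L4; bus (none); mem=40
  op16 P0: load  L5 → S/S/S on L5; bus (none); mem=97
  op17 P0: load  L5 → S/S/S on L5; bus (none); mem=97
  op18 P2: store L5 := 91 → I/I/M on L5; bus BusUpgr; mem=97
  op19 P2: load  L0 → I/I/E on L0; bus BusRd; mem=40
  op20 P0: store L7 := 87 → M/I/I on L7; bus BusRdX Flush; mem=24
  op21 P1: store L6 := 92 → I/M/I on L6; bus (none); mem=39
  op22 P2: load  L2 → S/I/S on L2; bus BusRd; mem=90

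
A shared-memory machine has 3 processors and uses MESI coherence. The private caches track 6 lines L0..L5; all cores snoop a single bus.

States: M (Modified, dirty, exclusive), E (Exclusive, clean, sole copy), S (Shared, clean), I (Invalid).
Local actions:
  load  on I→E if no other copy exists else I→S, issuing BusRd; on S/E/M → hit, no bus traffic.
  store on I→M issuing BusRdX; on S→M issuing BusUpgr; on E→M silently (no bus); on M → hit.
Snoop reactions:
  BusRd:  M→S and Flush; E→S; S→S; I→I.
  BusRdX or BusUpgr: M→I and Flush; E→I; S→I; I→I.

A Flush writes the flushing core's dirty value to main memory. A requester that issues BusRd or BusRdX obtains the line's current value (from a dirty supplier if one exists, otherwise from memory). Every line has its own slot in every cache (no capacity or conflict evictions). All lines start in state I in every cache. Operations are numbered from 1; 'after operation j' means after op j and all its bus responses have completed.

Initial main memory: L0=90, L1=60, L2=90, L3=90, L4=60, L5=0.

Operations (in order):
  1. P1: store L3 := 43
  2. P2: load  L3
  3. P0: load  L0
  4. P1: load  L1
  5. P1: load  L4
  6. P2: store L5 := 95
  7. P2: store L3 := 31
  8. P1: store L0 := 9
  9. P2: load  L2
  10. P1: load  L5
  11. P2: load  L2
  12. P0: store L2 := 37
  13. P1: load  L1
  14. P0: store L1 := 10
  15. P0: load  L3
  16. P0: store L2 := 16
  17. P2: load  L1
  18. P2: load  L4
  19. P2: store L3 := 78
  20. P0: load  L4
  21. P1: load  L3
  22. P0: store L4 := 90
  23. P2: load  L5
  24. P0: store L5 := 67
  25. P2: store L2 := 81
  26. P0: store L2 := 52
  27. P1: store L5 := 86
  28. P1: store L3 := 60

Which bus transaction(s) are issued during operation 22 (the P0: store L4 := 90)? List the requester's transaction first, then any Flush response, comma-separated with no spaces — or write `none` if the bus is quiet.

[1] P1: store L3 := 43 | P0:I, P1:M(43), P2:I | bus: BusRdX
[2] P2: load  L3 | P0:I, P1:S(43), P2:S(43) | bus: BusRd,Flush
[3] P0: load  L0 | P0:E(90), P1:I, P2:I | bus: BusRd
[4] P1: load  L1 | P0:I, P1:E(60), P2:I | bus: BusRd
[5] P1: load  L4 | P0:I, P1:E(60), P2:I | bus: BusRd
[6] P2: store L5 := 95 | P0:I, P1:I, P2:M(95) | bus: BusRdX
[7] P2: store L3 := 31 | P0:I, P1:I, P2:M(31) | bus: BusUpgr
[8] P1: store L0 := 9 | P0:I, P1:M(9), P2:I | bus: BusRdX
[9] P2: load  L2 | P0:I, P1:I, P2:E(90) | bus: BusRd
[10] P1: load  L5 | P0:I, P1:S(95), P2:S(95) | bus: BusRd,Flush
[11] P2: load  L2 | P0:I, P1:I, P2:E(90) | bus: none
[12] P0: store L2 := 37 | P0:M(37), P1:I, P2:I | bus: BusRdX
[13] P1: load  L1 | P0:I, P1:E(60), P2:I | bus: none
[14] P0: store L1 := 10 | P0:M(10), P1:I, P2:I | bus: BusRdX
[15] P0: load  L3 | P0:S(31), P1:I, P2:S(31) | bus: BusRd,Flush
[16] P0: store L2 := 16 | P0:M(16), P1:I, P2:I | bus: none
[17] P2: load  L1 | P0:S(10), P1:I, P2:S(10) | bus: BusRd,Flush
[18] P2: load  L4 | P0:I, P1:S(60), P2:S(60) | bus: BusRd
[19] P2: store L3 := 78 | P0:I, P1:I, P2:M(78) | bus: BusUpgr
[20] P0: load  L4 | P0:S(60), P1:S(60), P2:S(60) | bus: BusRd
[21] P1: load  L3 | P0:I, P1:S(78), P2:S(78) | bus: BusRd,Flush
[22] P0: store L4 := 90 | P0:M(90), P1:I, P2:I | bus: BusUpgr
[23] P2: load  L5 | P0:I, P1:S(95), P2:S(95) | bus: none
[24] P0: store L5 := 67 | P0:M(67), P1:I, P2:I | bus: BusRdX
[25] P2: store L2 := 81 | P0:I, P1:I, P2:M(81) | bus: BusRdX,Flush
[26] P0: store L2 := 52 | P0:M(52), P1:I, P2:I | bus: BusRdX,Flush
[27] P1: store L5 := 86 | P0:I, P1:M(86), P2:I | bus: BusRdX,Flush
[28] P1: store L3 := 60 | P0:I, P1:M(60), P2:I | bus: BusUpgr

bus = BusUpgr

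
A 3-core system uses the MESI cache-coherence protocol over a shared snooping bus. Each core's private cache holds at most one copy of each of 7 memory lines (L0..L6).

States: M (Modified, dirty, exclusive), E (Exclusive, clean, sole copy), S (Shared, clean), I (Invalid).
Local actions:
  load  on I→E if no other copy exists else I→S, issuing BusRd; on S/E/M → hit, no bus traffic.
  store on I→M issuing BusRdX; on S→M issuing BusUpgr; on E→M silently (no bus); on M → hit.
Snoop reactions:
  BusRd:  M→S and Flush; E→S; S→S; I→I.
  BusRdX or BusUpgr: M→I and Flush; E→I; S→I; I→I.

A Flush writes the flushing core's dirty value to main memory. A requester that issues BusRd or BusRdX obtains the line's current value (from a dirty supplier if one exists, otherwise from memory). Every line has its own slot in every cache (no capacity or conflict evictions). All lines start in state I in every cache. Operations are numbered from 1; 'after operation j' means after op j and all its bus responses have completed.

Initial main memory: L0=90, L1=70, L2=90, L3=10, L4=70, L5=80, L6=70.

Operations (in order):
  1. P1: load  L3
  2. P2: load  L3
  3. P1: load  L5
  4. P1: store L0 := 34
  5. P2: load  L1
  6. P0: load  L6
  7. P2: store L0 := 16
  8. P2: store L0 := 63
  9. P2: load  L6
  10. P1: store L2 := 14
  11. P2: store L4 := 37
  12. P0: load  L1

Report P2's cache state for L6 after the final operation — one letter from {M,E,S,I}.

1. P1: load  L3  bus=[BusRd]  L3: P0=I P1=E P2=I  mem[L3]=10
2. P2: load  L3  bus=[BusRd]  L3: P0=I P1=S P2=S  mem[L3]=10
3. P1: load  L5  bus=[BusRd]  L5: P0=I P1=E P2=I  mem[L5]=80
4. P1: store L0 := 34  bus=[BusRdX]  L0: P0=I P1=M P2=I  mem[L0]=90
5. P2: load  L1  bus=[BusRd]  L1: P0=I P1=I P2=E  mem[L1]=70
6. P0: load  L6  bus=[BusRd]  L6: P0=E P1=I P2=I  mem[L6]=70
7. P2: store L0 := 16  bus=[BusRdX,Flush]  L0: P0=I P1=I P2=M  mem[L0]=34
8. P2: store L0 := 63  bus=[-]  L0: P0=I P1=I P2=M  mem[L0]=34
9. P2: load  L6  bus=[BusRd]  L6: P0=S P1=I P2=S  mem[L6]=70
10. P1: store L2 := 14  bus=[BusRdX]  L2: P0=I P1=M P2=I  mem[L2]=90
11. P2: store L4 := 37  bus=[BusRdX]  L4: P0=I P1=I P2=M  mem[L4]=70
12. P0: load  L1  bus=[BusRd]  L1: P0=S P1=I P2=S  mem[L1]=70

state = S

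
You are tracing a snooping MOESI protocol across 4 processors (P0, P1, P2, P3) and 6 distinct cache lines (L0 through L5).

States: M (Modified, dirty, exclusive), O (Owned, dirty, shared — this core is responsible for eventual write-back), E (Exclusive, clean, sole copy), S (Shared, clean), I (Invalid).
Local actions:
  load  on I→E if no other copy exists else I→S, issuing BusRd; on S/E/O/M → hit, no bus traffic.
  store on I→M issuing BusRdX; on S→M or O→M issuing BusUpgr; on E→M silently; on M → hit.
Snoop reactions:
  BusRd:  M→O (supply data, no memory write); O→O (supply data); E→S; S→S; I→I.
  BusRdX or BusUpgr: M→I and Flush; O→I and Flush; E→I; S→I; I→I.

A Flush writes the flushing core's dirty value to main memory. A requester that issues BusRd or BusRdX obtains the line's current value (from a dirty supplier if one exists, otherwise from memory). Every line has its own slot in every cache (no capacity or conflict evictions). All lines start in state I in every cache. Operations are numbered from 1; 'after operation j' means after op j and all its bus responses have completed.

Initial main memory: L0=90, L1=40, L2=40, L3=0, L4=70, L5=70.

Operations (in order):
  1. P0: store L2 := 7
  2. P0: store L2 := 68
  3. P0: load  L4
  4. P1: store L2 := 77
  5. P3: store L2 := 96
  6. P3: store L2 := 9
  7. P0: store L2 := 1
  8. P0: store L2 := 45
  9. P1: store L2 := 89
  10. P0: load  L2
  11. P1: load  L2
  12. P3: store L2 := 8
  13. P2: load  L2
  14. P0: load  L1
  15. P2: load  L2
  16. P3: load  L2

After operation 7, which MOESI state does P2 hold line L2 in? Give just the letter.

[1] P0: store L2 := 7 | P0:M(7), P1:I, P2:I, P3:I | bus: BusRdX
[2] P0: store L2 := 68 | P0:M(68), P1:I, P2:I, P3:I | bus: none
[3] P0: load  L4 | P0:E(70), P1:I, P2:I, P3:I | bus: BusRd
[4] P1: store L2 := 77 | P0:I, P1:M(77), P2:I, P3:I | bus: BusRdX,Flush
[5] P3: store L2 := 96 | P0:I, P1:I, P2:I, P3:M(96) | bus: BusRdX,Flush
[6] P3: store L2 := 9 | P0:I, P1:I, P2:I, P3:M(9) | bus: none
[7] P0: store L2 := 1 | P0:M(1), P1:I, P2:I, P3:I | bus: BusRdX,Flush
[8] P0: store L2 := 45 | P0:M(45), P1:I, P2:I, P3:I | bus: none
[9] P1: store L2 := 89 | P0:I, P1:M(89), P2:I, P3:I | bus: BusRdX,Flush
[10] P0: load  L2 | P0:S(89), P1:O(89), P2:I, P3:I | bus: BusRd
[11] P1: load  L2 | P0:S(89), P1:O(89), P2:I, P3:I | bus: none
[12] P3: store L2 := 8 | P0:I, P1:I, P2:I, P3:M(8) | bus: BusRdX,Flush
[13] P2: load  L2 | P0:I, P1:I, P2:S(8), P3:O(8) | bus: BusRd
[14] P0: load  L1 | P0:E(40), P1:I, P2:I, P3:I | bus: BusRd
[15] P2: load  L2 | P0:I, P1:I, P2:S(8), P3:O(8) | bus: none
[16] P3: load  L2 | P0:I, P1:I, P2:S(8), P3:O(8) | bus: none

state = I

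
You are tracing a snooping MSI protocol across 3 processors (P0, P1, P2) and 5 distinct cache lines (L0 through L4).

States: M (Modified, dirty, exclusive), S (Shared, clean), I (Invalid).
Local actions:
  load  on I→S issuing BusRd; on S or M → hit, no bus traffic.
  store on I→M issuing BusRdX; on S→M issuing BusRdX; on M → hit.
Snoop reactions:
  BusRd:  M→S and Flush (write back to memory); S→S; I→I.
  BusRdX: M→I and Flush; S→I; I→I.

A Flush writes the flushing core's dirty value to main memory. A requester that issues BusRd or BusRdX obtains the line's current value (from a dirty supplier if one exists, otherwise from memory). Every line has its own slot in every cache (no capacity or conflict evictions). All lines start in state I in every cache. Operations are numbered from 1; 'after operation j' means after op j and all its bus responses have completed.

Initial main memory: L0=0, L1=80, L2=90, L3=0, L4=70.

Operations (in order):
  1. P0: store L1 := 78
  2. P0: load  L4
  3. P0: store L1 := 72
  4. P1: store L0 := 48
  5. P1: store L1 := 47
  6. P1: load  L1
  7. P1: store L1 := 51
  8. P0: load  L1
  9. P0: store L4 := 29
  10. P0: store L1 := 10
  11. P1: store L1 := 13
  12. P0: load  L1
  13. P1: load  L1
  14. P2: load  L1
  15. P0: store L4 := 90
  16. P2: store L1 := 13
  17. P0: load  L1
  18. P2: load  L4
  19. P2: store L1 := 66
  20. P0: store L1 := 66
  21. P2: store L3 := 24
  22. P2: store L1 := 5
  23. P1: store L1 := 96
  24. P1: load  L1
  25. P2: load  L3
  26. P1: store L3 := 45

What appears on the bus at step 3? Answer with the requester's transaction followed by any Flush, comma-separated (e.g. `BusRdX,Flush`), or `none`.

bus = none

[1] P0: store L1 := 78 | P0:M(78), P1:I, P2:I | bus: BusRdX
[2] P0: load  L4 | P0:S(70), P1:I, P2:I | bus: BusRd
[3] P0: store L1 := 72 | P0:M(72), P1:I, P2:I | bus: none
[4] P1: store L0 := 48 | P0:I, P1:M(48), P2:I | bus: BusRdX
[5] P1: store L1 := 47 | P0:I, P1:M(47), P2:I | bus: BusRdX,Flush
[6] P1: load  L1 | P0:I, P1:M(47), P2:I | bus: none
[7] P1: store L1 := 51 | P0:I, P1:M(51), P2:I | bus: none
[8] P0: load  L1 | P0:S(51), P1:S(51), P2:I | bus: BusRd,Flush
[9] P0: store L4 := 29 | P0:M(29), P1:I, P2:I | bus: BusRdX
[10] P0: store L1 := 10 | P0:M(10), P1:I, P2:I | bus: BusRdX
[11] P1: store L1 := 13 | P0:I, P1:M(13), P2:I | bus: BusRdX,Flush
[12] P0: load  L1 | P0:S(13), P1:S(13), P2:I | bus: BusRd,Flush
[13] P1: load  L1 | P0:S(13), P1:S(13), P2:I | bus: none
[14] P2: load  L1 | P0:S(13), P1:S(13), P2:S(13) | bus: BusRd
[15] P0: store L4 := 90 | P0:M(90), P1:I, P2:I | bus: none
[16] P2: store L1 := 13 | P0:I, P1:I, P2:M(13) | bus: BusRdX
[17] P0: load  L1 | P0:S(13), P1:I, P2:S(13) | bus: BusRd,Flush
[18] P2: load  L4 | P0:S(90), P1:I, P2:S(90) | bus: BusRd,Flush
[19] P2: store L1 := 66 | P0:I, P1:I, P2:M(66) | bus: BusRdX
[20] P0: store L1 := 66 | P0:M(66), P1:I, P2:I | bus: BusRdX,Flush
[21] P2: store L3 := 24 | P0:I, P1:I, P2:M(24) | bus: BusRdX
[22] P2: store L1 := 5 | P0:I, P1:I, P2:M(5) | bus: BusRdX,Flush
[23] P1: store L1 := 96 | P0:I, P1:M(96), P2:I | bus: BusRdX,Flush
[24] P1: load  L1 | P0:I, P1:M(96), P2:I | bus: none
[25] P2: load  L3 | P0:I, P1:I, P2:M(24) | bus: none
[26] P1: store L3 := 45 | P0:I, P1:M(45), P2:I | bus: BusRdX,Flush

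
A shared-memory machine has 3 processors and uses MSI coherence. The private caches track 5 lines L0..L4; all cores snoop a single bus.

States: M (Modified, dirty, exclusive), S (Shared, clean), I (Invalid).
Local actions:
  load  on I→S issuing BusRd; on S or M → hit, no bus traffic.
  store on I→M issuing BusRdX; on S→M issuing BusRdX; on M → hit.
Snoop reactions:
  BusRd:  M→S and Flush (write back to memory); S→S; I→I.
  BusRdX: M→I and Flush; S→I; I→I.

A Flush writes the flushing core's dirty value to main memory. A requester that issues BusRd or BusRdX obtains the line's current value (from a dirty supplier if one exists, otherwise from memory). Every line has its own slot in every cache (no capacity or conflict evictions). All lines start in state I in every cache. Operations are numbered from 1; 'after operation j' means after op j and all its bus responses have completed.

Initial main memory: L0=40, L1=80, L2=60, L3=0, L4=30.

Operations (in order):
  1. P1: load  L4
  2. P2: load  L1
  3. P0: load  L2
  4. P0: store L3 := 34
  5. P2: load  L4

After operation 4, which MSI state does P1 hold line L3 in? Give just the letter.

  op1 P1: load  L4 → I/S/I on L4; bus BusRd; mem=30
  op2 P2: load  L1 → I/I/S on L1; bus BusRd; mem=80
  op3 P0: load  L2 → S/I/I on L2; bus BusRd; mem=60
  op4 P0: store L3 := 34 → M/I/I on L3; bus BusRdX; mem=0
  op5 P2: load  L4 → I/S/S on L4; bus BusRd; mem=30

state = I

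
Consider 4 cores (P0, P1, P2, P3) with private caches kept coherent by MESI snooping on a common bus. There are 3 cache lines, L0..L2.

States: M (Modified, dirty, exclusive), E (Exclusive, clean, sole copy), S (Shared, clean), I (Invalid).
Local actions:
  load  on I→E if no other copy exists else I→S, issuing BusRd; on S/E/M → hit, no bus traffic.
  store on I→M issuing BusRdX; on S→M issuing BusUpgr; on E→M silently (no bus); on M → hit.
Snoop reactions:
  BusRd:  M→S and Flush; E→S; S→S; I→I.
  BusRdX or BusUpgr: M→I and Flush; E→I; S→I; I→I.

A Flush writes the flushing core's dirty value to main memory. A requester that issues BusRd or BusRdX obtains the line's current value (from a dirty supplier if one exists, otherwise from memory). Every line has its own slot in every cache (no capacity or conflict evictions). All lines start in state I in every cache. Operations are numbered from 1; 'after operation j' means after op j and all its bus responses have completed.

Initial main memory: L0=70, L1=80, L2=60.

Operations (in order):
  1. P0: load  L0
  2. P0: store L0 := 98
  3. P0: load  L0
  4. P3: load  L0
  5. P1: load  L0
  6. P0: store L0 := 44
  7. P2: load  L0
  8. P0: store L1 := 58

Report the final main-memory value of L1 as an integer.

memory[L1] = 80

1. P0: load  L0  bus=[BusRd]  L0: P0=E P1=I P2=I P3=I  mem[L0]=70
2. P0: store L0 := 98  bus=[-]  L0: P0=M P1=I P2=I P3=I  mem[L0]=70
3. P0: load  L0  bus=[-]  L0: P0=M P1=I P2=I P3=I  mem[L0]=70
4. P3: load  L0  bus=[BusRd,Flush]  L0: P0=S P1=I P2=I P3=S  mem[L0]=98
5. P1: load  L0  bus=[BusRd]  L0: P0=S P1=S P2=I P3=S  mem[L0]=98
6. P0: store L0 := 44  bus=[BusUpgr]  L0: P0=M P1=I P2=I P3=I  mem[L0]=98
7. P2: load  L0  bus=[BusRd,Flush]  L0: P0=S P1=I P2=S P3=I  mem[L0]=44
8. P0: store L1 := 58  bus=[BusRdX]  L1: P0=M P1=I P2=I P3=I  mem[L1]=80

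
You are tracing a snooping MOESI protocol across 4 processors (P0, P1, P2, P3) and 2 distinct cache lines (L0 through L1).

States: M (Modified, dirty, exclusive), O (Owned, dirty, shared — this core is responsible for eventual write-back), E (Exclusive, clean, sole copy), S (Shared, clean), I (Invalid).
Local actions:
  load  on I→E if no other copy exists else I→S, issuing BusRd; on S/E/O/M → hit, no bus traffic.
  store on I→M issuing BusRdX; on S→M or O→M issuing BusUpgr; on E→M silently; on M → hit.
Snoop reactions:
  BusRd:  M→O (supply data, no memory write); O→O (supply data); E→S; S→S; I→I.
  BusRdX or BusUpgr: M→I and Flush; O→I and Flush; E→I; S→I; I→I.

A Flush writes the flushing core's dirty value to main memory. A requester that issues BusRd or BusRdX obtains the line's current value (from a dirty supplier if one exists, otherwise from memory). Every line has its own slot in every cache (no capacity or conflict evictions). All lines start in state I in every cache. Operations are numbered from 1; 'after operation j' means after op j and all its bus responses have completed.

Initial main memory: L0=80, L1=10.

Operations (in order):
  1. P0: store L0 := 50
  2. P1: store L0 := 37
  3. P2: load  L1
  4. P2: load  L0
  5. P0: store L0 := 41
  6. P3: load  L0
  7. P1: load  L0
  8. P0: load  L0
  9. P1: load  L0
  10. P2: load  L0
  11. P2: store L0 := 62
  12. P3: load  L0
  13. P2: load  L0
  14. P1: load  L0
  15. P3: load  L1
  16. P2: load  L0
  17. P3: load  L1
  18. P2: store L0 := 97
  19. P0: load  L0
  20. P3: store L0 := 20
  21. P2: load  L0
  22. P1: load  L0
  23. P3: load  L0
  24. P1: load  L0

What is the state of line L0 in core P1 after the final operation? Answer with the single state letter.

state = S

  op1 P0: store L0 := 50 → M/I/I/I on L0; bus BusRdX; mem=80
  op2 P1: store L0 := 37 → I/M/I/I on L0; bus BusRdX Flush; mem=50
  op3 P2: load  L1 → I/I/E/I on L1; bus BusRd; mem=10
  op4 P2: load  L0 → I/O/S/I on L0; bus BusRd; mem=50
  op5 P0: store L0 := 41 → M/I/I/I on L0; bus BusRdX Flush; mem=37
  op6 P3: load  L0 → O/I/I/S on L0; bus BusRd; mem=37
  op7 P1: load  L0 → O/S/I/S on L0; bus BusRd; mem=37
  op8 P0: load  L0 → O/S/I/S on L0; bus (none); mem=37
  op9 P1: load  L0 → O/S/I/S on L0; bus (none); mem=37
  op10 P2: load  L0 → O/S/S/S on L0; bus BusRd; mem=37
  op11 P2: store L0 := 62 → I/I/M/I on L0; bus BusUpgr Flush; mem=41
  op12 P3: load  L0 → I/I/O/S on L0; bus BusRd; mem=41
  op13 P2: load  L0 → I/I/O/S on L0; bus (none); mem=41
  op14 P1: load  L0 → I/S/O/S on L0; bus BusRd; mem=41
  op15 P3: load  L1 → I/I/S/S on L1; bus BusRd; mem=10
  op16 P2: load  L0 → I/S/O/S on L0; bus (none); mem=41
  op17 P3: load  L1 → I/I/S/S on L1; bus (none); mem=10
  op18 P2: store L0 := 97 → I/I/M/I on L0; bus BusUpgr; mem=41
  op19 P0: load  L0 → S/I/O/I on L0; bus BusRd; mem=41
  op20 P3: store L0 := 20 → I/I/I/M on L0; bus BusRdX Flush; mem=97
  op21 P2: load  L0 → I/I/S/O on L0; bus BusRd; mem=97
  op22 P1: load  L0 → I/S/S/O on L0; bus BusRd; mem=97
  op23 P3: load  L0 → I/S/S/O on L0; bus (none); mem=97
  op24 P1: load  L0 → I/S/S/O on L0; bus (none); mem=97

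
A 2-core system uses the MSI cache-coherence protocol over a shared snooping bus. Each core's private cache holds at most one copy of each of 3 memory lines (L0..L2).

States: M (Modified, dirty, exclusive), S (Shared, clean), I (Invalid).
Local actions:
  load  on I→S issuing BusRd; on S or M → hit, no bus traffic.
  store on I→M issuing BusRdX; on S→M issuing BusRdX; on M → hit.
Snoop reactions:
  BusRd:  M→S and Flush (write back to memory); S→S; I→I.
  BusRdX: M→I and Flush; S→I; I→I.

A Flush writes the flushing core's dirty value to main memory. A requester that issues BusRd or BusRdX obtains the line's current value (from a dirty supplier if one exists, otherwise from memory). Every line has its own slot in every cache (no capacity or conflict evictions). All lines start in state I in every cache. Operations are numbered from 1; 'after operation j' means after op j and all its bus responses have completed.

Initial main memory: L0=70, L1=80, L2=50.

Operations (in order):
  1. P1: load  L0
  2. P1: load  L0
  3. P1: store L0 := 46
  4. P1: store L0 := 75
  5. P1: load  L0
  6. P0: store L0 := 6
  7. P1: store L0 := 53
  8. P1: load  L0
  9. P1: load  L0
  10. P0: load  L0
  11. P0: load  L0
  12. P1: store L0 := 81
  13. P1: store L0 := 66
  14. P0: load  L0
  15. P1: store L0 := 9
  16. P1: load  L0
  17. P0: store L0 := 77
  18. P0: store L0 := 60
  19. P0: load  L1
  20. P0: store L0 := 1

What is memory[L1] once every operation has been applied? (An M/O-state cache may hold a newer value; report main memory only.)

  op1 P1: load  L0 → I/S on L0; bus BusRd; mem=70
  op2 P1: load  L0 → I/S on L0; bus (none); mem=70
  op3 P1: store L0 := 46 → I/M on L0; bus BusRdX; mem=70
  op4 P1: store L0 := 75 → I/M on L0; bus (none); mem=70
  op5 P1: load  L0 → I/M on L0; bus (none); mem=70
  op6 P0: store L0 := 6 → M/I on L0; bus BusRdX Flush; mem=75
  op7 P1: store L0 := 53 → I/M on L0; bus BusRdX Flush; mem=6
  op8 P1: load  L0 → I/M on L0; bus (none); mem=6
  op9 P1: load  L0 → I/M on L0; bus (none); mem=6
  op10 P0: load  L0 → S/S on L0; bus BusRd Flush; mem=53
  op11 P0: load  L0 → S/S on L0; bus (none); mem=53
  op12 P1: store L0 := 81 → I/M on L0; bus BusRdX; mem=53
  op13 P1: store L0 := 66 → I/M on L0; bus (none); mem=53
  op14 P0: load  L0 → S/S on L0; bus BusRd Flush; mem=66
  op15 P1: store L0 := 9 → I/M on L0; bus BusRdX; mem=66
  op16 P1: load  L0 → I/M on L0; bus (none); mem=66
  op17 P0: store L0 := 77 → M/I on L0; bus BusRdX Flush; mem=9
  op18 P0: store L0 := 60 → M/I on L0; bus (none); mem=9
  op19 P0: load  L1 → S/I on L1; bus BusRd; mem=80
  op20 P0: store L0 := 1 → M/I on L0; bus (none); mem=9

memory[L1] = 80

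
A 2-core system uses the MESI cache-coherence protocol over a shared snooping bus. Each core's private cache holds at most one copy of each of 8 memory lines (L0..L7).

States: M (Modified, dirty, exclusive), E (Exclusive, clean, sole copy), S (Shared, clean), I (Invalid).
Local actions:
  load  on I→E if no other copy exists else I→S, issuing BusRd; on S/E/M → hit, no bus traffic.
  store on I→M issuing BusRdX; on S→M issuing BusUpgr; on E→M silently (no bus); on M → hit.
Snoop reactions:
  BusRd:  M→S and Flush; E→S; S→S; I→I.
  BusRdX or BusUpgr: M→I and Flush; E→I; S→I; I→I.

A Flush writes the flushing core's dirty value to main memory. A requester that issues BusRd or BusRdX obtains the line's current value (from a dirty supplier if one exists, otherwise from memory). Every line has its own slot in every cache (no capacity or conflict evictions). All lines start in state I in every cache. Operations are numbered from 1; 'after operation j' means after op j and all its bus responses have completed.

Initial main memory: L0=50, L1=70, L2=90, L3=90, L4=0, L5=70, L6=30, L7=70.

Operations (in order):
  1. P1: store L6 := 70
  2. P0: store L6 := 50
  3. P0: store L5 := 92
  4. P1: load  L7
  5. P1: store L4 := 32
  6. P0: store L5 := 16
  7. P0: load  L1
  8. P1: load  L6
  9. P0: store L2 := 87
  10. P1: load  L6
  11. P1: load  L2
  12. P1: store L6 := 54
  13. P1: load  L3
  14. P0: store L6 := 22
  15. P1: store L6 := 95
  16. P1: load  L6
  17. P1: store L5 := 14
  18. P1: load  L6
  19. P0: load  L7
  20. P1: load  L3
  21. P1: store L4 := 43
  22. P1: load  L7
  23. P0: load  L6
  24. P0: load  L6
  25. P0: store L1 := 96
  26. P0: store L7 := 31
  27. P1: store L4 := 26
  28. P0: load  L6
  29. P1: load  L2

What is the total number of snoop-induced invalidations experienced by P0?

  op1 P1: store L6 := 70 → I/M on L6; bus BusRdX; mem=30
  op2 P0: store L6 := 50 → M/I on L6; bus BusRdX Flush; mem=70
  op3 P0: store L5 := 92 → M/I on L5; bus BusRdX; mem=70
  op4 P1: load  L7 → I/E on L7; bus BusRd; mem=70
  op5 P1: store L4 := 32 → I/M on L4; bus BusRdX; mem=0
  op6 P0: store L5 := 16 → M/I on L5; bus (none); mem=70
  op7 P0: load  L1 → E/I on L1; bus BusRd; mem=70
  op8 P1: load  L6 → S/S on L6; bus BusRd Flush; mem=50
  op9 P0: store L2 := 87 → M/I on L2; bus BusRdX; mem=90
  op10 P1: load  L6 → S/S on L6; bus (none); mem=50
  op11 P1: load  L2 → S/S on L2; bus BusRd Flush; mem=87
  op12 P1: store L6 := 54 → I/M on L6; bus BusUpgr; mem=50
  op13 P1: load  L3 → I/E on L3; bus BusRd; mem=90
  op14 P0: store L6 := 22 → M/I on L6; bus BusRdX Flush; mem=54
  op15 P1: store L6 := 95 → I/M on L6; bus BusRdX Flush; mem=22
  op16 P1: load  L6 → I/M on L6; bus (none); mem=22
  op17 P1: store L5 := 14 → I/M on L5; bus BusRdX Flush; mem=16
  op18 P1: load  L6 → I/M on L6; bus (none); mem=22
  op19 P0: load  L7 → S/S on L7; bus BusRd; mem=70
  op20 P1: load  L3 → I/E on L3; bus (none); mem=90
  op21 P1: store L4 := 43 → I/M on L4; bus (none); mem=0
  op22 P1: load  L7 → S/S on L7; bus (none); mem=70
  op23 P0: load  L6 → S/S on L6; bus BusRd Flush; mem=95
  op24 P0: load  L6 → S/S on L6; bus (none); mem=95
  op25 P0: store L1 := 96 → M/I on L1; bus (none); mem=70
  op26 P0: store L7 := 31 → M/I on L7; bus BusUpgr; mem=70
  op27 P1: store L4 := 26 → I/M on L4; bus (none); mem=0
  op28 P0: load  L6 → S/S on L6; bus (none); mem=95
  op29 P1: load  L2 → S/S on L2; bus (none); mem=87

invalidations = 3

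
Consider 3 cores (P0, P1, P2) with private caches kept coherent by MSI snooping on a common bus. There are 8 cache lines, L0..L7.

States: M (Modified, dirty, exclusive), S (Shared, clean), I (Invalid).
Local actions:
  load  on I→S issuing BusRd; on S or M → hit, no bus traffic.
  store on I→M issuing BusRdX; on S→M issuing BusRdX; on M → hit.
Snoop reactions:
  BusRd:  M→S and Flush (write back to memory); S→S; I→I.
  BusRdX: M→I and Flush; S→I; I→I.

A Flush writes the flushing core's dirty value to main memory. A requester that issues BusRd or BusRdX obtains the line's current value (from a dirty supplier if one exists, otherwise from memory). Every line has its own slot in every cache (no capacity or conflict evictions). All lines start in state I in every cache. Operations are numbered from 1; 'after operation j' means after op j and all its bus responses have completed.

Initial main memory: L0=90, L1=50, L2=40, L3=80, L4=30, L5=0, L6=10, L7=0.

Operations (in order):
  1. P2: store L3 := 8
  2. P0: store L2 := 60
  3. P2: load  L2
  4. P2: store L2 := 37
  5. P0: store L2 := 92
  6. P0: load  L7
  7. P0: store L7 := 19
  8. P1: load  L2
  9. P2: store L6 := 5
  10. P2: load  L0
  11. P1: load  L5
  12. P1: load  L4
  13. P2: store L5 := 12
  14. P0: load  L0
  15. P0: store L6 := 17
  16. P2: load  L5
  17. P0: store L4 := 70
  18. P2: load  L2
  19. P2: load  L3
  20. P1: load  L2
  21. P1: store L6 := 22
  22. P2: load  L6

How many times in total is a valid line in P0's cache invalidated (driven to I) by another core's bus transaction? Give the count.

invalidations = 2

  op1 P2: store L3 := 8 → I/I/M on L3; bus BusRdX; mem=80
  op2 P0: store L2 := 60 → M/I/I on L2; bus BusRdX; mem=40
  op3 P2: load  L2 → S/I/S on L2; bus BusRd Flush; mem=60
  op4 P2: store L2 := 37 → I/I/M on L2; bus BusRdX; mem=60
  op5 P0: store L2 := 92 → M/I/I on L2; bus BusRdX Flush; mem=37
  op6 P0: load  L7 → S/I/I on L7; bus BusRd; mem=0
  op7 P0: store L7 := 19 → M/I/I on L7; bus BusRdX; mem=0
  op8 P1: load  L2 → S/S/I on L2; bus BusRd Flush; mem=92
  op9 P2: store L6 := 5 → I/I/M on L6; bus BusRdX; mem=10
  op10 P2: load  L0 → I/I/S on L0; bus BusRd; mem=90
  op11 P1: load  L5 → I/S/I on L5; bus BusRd; mem=0
  op12 P1: load  L4 → I/S/I on L4; bus BusRd; mem=30
  op13 P2: store L5 := 12 → I/I/M on L5; bus BusRdX; mem=0
  op14 P0: load  L0 → S/I/S on L0; bus BusRd; mem=90
  op15 P0: store L6 := 17 → M/I/I on L6; bus BusRdX Flush; mem=5
  op16 P2: load  L5 → I/I/M on L5; bus (none); mem=0
  op17 P0: store L4 := 70 → M/I/I on L4; bus BusRdX; mem=30
  op18 P2: load  L2 → S/S/S on L2; bus BusRd; mem=92
  op19 P2: load  L3 → I/I/M on L3; bus (none); mem=80
  op20 P1: load  L2 → S/S/S on L2; bus (none); mem=92
  op21 P1: store L6 := 22 → I/M/I on L6; bus BusRdX Flush; mem=17
  op22 P2: load  L6 → I/S/S on L6; bus BusRd Flush; mem=22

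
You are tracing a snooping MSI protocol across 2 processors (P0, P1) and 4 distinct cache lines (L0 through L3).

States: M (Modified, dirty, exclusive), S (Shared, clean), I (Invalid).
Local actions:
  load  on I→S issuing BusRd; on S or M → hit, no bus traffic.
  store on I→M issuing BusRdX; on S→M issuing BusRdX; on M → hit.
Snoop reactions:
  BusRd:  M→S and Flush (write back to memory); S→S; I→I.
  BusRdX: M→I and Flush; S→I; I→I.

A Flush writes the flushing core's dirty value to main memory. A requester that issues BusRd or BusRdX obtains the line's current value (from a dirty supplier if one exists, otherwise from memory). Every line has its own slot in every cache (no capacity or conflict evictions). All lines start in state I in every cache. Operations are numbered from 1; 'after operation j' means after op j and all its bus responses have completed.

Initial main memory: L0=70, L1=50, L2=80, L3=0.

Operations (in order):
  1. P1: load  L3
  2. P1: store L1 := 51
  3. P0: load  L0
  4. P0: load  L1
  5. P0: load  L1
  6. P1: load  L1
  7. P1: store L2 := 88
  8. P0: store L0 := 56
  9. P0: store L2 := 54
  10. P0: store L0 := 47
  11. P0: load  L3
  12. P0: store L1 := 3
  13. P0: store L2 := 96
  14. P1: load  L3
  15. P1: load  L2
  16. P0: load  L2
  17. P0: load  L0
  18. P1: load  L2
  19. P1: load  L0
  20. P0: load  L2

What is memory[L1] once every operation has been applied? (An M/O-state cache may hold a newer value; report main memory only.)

  op1 P1: load  L3 → I/S on L3; bus BusRd; mem=0
  op2 P1: store L1 := 51 → I/M on L1; bus BusRdX; mem=50
  op3 P0: load  L0 → S/I on L0; bus BusRd; mem=70
  op4 P0: load  L1 → S/S on L1; bus BusRd Flush; mem=51
  op5 P0: load  L1 → S/S on L1; bus (none); mem=51
  op6 P1: load  L1 → S/S on L1; bus (none); mem=51
  op7 P1: store L2 := 88 → I/M on L2; bus BusRdX; mem=80
  op8 P0: store L0 := 56 → M/I on L0; bus BusRdX; mem=70
  op9 P0: store L2 := 54 → M/I on L2; bus BusRdX Flush; mem=88
  op10 P0: store L0 := 47 → M/I on L0; bus (none); mem=70
  op11 P0: load  L3 → S/S on L3; bus BusRd; mem=0
  op12 P0: store L1 := 3 → M/I on L1; bus BusRdX; mem=51
  op13 P0: store L2 := 96 → M/I on L2; bus (none); mem=88
  op14 P1: load  L3 → S/S on L3; bus (none); mem=0
  op15 P1: load  L2 → S/S on L2; bus BusRd Flush; mem=96
  op16 P0: load  L2 → S/S on L2; bus (none); mem=96
  op17 P0: load  L0 → M/I on L0; bus (none); mem=70
  op18 P1: load  L2 → S/S on L2; bus (none); mem=96
  op19 P1: load  L0 → S/S on L0; bus BusRd Flush; mem=47
  op20 P0: load  L2 → S/S on L2; bus (none); mem=96

memory[L1] = 51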